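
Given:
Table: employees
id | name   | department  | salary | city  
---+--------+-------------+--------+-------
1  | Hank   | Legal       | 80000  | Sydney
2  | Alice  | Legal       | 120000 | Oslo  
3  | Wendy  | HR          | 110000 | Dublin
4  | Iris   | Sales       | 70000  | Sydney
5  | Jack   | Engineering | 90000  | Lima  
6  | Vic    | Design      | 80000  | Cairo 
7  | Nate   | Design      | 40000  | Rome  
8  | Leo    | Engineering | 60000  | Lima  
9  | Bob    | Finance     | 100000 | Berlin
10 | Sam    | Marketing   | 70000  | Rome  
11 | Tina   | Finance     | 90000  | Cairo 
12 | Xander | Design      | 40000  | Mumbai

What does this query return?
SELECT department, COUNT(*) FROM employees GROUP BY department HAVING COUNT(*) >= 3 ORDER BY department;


Groups with count >= 3:
  Design: 3 -> PASS
  Engineering: 2 -> filtered out
  Finance: 2 -> filtered out
  HR: 1 -> filtered out
  Legal: 2 -> filtered out
  Marketing: 1 -> filtered out
  Sales: 1 -> filtered out


1 groups:
Design, 3


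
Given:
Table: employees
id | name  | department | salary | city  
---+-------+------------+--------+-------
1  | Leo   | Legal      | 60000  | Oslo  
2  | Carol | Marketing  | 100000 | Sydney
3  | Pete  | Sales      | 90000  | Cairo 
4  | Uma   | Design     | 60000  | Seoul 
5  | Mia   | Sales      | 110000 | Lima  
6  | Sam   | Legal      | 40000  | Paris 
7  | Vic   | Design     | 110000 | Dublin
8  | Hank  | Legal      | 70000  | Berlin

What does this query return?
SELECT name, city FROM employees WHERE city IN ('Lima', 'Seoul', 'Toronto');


Filtering: city IN ('Lima', 'Seoul', 'Toronto')
Matching: 2 rows

2 rows:
Uma, Seoul
Mia, Lima


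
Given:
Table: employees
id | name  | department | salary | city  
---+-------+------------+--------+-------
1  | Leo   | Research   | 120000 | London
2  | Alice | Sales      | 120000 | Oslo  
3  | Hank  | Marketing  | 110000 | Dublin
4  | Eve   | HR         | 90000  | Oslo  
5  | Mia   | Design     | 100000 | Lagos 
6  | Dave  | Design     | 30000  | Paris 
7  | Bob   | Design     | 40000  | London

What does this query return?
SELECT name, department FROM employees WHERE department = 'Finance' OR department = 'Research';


Filtering: department = 'Finance' OR 'Research'
Matching: 1 rows

1 rows:
Leo, Research


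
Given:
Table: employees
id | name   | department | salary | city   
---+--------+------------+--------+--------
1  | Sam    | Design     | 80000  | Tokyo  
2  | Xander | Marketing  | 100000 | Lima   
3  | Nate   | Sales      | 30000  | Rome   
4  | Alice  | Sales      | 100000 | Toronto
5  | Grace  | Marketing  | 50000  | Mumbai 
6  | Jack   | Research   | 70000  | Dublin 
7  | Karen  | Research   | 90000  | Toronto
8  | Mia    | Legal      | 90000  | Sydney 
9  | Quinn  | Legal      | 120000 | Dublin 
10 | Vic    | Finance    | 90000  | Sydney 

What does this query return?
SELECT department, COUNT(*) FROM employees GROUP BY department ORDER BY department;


Assigning each row to its department group:
  Sam -> Design
  Xander -> Marketing
  Nate -> Sales
  Alice -> Sales
  Grace -> Marketing
  Jack -> Research
  Karen -> Research
  Mia -> Legal
  Quinn -> Legal
  Vic -> Finance


6 groups:
Design, 1
Finance, 1
Legal, 2
Marketing, 2
Research, 2
Sales, 2


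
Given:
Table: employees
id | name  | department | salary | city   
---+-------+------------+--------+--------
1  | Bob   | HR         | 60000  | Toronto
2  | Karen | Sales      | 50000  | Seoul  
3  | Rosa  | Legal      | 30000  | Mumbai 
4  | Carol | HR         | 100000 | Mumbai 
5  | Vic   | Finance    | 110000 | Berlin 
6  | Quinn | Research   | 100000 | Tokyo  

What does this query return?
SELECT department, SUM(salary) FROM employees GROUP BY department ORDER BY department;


Summing salary within each department:
  Finance: 110000 = 110000
  HR: 60000 + 100000 = 160000
  Legal: 30000 = 30000
  Research: 100000 = 100000
  Sales: 50000 = 50000


5 groups:
Finance, 110000
HR, 160000
Legal, 30000
Research, 100000
Sales, 50000


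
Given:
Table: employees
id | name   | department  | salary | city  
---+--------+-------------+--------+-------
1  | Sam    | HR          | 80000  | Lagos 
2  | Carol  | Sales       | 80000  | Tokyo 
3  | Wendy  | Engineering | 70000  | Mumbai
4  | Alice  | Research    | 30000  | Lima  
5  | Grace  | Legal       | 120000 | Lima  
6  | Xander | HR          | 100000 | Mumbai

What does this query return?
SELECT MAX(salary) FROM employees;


Salaries: 80000, 80000, 70000, 30000, 120000, 100000
MAX = 120000

120000


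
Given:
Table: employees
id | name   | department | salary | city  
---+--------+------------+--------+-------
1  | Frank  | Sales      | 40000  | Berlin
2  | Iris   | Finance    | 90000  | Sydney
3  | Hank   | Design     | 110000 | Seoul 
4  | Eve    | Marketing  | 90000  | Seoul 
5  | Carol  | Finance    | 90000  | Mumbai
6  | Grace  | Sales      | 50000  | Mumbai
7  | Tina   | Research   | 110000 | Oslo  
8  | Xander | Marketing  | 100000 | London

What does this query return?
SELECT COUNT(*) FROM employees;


COUNT(*) counts all rows

8


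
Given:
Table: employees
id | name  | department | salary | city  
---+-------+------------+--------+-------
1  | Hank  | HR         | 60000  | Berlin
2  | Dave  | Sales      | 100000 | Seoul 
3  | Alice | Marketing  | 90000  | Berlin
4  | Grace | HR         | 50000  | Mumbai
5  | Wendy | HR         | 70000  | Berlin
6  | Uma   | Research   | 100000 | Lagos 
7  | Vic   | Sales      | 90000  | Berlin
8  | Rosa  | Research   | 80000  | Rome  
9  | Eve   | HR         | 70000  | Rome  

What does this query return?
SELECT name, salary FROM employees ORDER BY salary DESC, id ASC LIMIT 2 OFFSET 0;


Sort by salary DESC (id ASC tiebreak), then skip 0 and take 2
Rows 1 through 2

2 rows:
Dave, 100000
Uma, 100000


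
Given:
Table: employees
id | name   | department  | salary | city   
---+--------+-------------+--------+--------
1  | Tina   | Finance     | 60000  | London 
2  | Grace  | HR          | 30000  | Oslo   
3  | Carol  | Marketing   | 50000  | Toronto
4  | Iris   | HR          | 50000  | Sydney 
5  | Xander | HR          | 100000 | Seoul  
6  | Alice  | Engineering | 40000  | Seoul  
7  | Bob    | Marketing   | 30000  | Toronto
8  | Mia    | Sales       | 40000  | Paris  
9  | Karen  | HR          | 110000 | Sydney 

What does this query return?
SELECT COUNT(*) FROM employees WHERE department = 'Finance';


Counting rows where department = 'Finance'
  Tina -> MATCH


1


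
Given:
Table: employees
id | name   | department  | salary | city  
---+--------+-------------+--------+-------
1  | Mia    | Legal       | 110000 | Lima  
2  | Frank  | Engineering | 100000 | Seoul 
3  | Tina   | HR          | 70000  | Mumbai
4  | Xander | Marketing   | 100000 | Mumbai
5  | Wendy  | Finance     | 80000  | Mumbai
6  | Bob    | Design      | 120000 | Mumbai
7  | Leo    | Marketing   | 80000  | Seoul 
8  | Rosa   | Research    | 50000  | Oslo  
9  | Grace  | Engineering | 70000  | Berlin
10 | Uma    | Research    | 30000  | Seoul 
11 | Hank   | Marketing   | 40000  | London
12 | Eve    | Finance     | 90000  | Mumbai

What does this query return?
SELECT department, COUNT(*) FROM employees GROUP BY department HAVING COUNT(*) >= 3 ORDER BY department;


Groups with count >= 3:
  Marketing: 3 -> PASS
  Design: 1 -> filtered out
  Engineering: 2 -> filtered out
  Finance: 2 -> filtered out
  HR: 1 -> filtered out
  Legal: 1 -> filtered out
  Research: 2 -> filtered out


1 groups:
Marketing, 3


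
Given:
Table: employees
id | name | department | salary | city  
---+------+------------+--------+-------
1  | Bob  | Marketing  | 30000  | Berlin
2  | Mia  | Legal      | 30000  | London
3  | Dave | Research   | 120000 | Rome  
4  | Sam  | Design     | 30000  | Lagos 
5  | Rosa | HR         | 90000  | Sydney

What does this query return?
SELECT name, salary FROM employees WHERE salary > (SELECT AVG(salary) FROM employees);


Subquery: AVG(salary) = 60000.0
Filtering: salary > 60000.0
  Dave (120000) -> MATCH
  Rosa (90000) -> MATCH


2 rows:
Dave, 120000
Rosa, 90000


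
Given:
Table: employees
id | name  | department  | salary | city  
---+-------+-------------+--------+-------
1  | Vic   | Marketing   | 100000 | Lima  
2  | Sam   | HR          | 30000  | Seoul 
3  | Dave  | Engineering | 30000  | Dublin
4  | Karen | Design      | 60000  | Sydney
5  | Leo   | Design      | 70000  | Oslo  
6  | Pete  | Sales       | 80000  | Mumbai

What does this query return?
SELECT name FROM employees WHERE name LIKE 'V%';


LIKE 'V%' matches names starting with 'V'
Matching: 1

1 rows:
Vic


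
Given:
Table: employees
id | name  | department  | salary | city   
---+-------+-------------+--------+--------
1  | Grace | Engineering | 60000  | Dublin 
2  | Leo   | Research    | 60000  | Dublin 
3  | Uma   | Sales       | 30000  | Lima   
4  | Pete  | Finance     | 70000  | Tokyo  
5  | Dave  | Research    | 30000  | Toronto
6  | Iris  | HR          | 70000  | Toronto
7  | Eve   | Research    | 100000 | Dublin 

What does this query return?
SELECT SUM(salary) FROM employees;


SUM(salary) = 60000 + 60000 + 30000 + 70000 + 30000 + 70000 + 100000 = 420000

420000


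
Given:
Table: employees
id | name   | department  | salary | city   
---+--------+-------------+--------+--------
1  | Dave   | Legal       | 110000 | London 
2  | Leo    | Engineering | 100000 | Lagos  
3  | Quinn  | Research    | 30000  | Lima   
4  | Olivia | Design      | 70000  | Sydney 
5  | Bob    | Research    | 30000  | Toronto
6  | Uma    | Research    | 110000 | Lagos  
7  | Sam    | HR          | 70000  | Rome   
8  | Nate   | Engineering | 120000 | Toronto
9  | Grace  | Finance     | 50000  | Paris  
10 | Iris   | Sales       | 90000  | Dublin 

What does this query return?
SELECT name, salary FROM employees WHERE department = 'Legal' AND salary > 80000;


Filtering: department = 'Legal' AND salary > 80000
Matching: 1 rows

1 rows:
Dave, 110000


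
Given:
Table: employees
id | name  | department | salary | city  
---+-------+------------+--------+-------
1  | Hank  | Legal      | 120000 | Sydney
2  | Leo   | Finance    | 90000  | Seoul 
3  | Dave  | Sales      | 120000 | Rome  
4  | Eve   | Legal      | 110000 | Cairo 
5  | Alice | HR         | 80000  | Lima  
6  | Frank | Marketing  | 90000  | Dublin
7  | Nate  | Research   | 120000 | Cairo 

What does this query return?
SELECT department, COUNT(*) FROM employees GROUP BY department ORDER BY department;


Assigning each row to its department group:
  Hank -> Legal
  Leo -> Finance
  Dave -> Sales
  Eve -> Legal
  Alice -> HR
  Frank -> Marketing
  Nate -> Research


6 groups:
Finance, 1
HR, 1
Legal, 2
Marketing, 1
Research, 1
Sales, 1


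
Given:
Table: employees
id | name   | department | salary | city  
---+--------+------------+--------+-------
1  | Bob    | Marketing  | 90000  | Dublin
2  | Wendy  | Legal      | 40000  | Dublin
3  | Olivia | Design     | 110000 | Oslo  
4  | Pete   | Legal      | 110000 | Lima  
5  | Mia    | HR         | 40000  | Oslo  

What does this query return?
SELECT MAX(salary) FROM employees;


Salaries: 90000, 40000, 110000, 110000, 40000
MAX = 110000

110000


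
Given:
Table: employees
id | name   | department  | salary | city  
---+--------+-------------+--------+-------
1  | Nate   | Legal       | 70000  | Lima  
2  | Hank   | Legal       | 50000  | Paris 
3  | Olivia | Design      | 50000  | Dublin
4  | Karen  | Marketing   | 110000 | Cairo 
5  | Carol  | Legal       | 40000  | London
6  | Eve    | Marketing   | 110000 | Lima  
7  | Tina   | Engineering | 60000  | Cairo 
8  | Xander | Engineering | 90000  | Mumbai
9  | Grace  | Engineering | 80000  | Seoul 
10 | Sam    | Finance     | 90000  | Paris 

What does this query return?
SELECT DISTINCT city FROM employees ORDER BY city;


All 'city' values (row order): Lima, Paris, Dublin, Cairo, London, Lima, Cairo, Mumbai, Seoul, Paris
Removing duplicates leaves 7 unique value(s).

7 values:
Cairo
Dublin
Lima
London
Mumbai
Paris
Seoul


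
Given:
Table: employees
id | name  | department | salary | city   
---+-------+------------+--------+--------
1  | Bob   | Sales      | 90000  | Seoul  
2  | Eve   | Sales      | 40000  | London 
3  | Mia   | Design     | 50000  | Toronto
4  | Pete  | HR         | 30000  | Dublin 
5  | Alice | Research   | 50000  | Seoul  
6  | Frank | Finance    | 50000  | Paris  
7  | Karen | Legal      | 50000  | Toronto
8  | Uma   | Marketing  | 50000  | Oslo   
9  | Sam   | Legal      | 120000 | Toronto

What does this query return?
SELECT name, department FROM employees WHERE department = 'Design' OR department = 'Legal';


Filtering: department = 'Design' OR 'Legal'
Matching: 3 rows

3 rows:
Mia, Design
Karen, Legal
Sam, Legal


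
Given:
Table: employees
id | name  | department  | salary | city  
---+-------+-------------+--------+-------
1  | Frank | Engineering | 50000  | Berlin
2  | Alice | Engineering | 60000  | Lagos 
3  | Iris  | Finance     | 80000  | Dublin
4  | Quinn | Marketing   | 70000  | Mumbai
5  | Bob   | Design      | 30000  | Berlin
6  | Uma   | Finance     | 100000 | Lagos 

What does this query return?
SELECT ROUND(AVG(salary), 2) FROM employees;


SUM(salary) = 390000
COUNT = 6
ROUND(AVG, 2) = ROUND(390000 / 6, 2) = 65000.0

65000.0


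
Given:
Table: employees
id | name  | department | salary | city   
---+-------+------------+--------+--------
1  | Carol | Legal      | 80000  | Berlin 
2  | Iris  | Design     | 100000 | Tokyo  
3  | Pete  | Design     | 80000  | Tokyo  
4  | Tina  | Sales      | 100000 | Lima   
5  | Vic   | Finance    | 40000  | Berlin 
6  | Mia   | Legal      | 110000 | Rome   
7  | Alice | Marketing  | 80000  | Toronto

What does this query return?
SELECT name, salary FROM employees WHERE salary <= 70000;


Filtering: salary <= 70000
Matching: 1 rows

1 rows:
Vic, 40000


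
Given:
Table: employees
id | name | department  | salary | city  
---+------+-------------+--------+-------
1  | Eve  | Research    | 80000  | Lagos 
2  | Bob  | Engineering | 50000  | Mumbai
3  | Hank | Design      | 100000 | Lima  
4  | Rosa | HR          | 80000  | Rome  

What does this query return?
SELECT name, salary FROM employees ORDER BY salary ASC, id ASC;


Sorting by salary ASC, then id ASC for ties

4 rows:
Bob, 50000
Eve, 80000
Rosa, 80000
Hank, 100000


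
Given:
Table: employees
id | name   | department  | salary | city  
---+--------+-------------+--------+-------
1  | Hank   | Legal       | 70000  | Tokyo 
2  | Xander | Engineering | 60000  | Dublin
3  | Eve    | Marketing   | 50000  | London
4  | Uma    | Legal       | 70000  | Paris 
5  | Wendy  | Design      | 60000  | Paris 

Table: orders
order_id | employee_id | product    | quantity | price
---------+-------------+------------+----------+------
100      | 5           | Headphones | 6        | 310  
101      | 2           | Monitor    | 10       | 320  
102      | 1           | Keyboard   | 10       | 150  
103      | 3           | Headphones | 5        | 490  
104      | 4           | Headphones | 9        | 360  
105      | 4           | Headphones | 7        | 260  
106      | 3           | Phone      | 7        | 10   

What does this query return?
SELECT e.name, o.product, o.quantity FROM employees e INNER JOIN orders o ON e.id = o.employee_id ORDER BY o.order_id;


Joining employees.id = orders.employee_id:
  employee Wendy (id=5) -> order Headphones
  employee Xander (id=2) -> order Monitor
  employee Hank (id=1) -> order Keyboard
  employee Eve (id=3) -> order Headphones
  employee Uma (id=4) -> order Headphones
  employee Uma (id=4) -> order Headphones
  employee Eve (id=3) -> order Phone


7 rows:
Wendy, Headphones, 6
Xander, Monitor, 10
Hank, Keyboard, 10
Eve, Headphones, 5
Uma, Headphones, 9
Uma, Headphones, 7
Eve, Phone, 7


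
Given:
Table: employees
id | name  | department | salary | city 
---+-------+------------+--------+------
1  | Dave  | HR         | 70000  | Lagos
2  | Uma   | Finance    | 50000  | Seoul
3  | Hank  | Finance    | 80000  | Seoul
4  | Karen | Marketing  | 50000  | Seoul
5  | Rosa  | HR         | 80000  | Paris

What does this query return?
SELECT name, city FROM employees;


Projecting columns: name, city

5 rows:
Dave, Lagos
Uma, Seoul
Hank, Seoul
Karen, Seoul
Rosa, Paris


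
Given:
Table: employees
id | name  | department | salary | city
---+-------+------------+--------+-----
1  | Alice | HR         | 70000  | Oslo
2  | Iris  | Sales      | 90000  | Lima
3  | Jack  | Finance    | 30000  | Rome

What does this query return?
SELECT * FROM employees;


SELECT * returns all 3 rows with all columns

3 rows:
1, Alice, HR, 70000, Oslo
2, Iris, Sales, 90000, Lima
3, Jack, Finance, 30000, Rome


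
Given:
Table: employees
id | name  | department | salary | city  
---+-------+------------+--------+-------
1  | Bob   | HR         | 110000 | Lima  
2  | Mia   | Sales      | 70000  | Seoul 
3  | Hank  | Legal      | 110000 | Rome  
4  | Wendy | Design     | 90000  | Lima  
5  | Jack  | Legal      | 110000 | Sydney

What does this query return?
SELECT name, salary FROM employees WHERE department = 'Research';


Filtering: department = 'Research'
Matching rows: 0

Empty result set (0 rows)


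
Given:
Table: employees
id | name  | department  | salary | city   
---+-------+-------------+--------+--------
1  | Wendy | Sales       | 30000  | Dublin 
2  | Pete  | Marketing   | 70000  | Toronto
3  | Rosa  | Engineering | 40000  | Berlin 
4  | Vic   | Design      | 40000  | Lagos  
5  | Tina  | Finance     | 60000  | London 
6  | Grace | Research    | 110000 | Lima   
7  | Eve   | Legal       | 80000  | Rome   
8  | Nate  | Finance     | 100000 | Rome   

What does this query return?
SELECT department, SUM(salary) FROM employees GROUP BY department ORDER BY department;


Summing salary within each department:
  Design: 40000 = 40000
  Engineering: 40000 = 40000
  Finance: 60000 + 100000 = 160000
  Legal: 80000 = 80000
  Marketing: 70000 = 70000
  Research: 110000 = 110000
  Sales: 30000 = 30000


7 groups:
Design, 40000
Engineering, 40000
Finance, 160000
Legal, 80000
Marketing, 70000
Research, 110000
Sales, 30000


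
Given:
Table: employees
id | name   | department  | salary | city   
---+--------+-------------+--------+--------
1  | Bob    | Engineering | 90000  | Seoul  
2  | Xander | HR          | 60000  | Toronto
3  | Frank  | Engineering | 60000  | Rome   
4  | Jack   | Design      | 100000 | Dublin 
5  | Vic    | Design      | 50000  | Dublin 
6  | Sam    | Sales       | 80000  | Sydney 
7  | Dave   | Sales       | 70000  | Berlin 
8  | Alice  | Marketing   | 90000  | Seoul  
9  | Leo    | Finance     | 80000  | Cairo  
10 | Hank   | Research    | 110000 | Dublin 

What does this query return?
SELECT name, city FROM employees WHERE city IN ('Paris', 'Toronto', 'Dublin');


Filtering: city IN ('Paris', 'Toronto', 'Dublin')
Matching: 4 rows

4 rows:
Xander, Toronto
Jack, Dublin
Vic, Dublin
Hank, Dublin


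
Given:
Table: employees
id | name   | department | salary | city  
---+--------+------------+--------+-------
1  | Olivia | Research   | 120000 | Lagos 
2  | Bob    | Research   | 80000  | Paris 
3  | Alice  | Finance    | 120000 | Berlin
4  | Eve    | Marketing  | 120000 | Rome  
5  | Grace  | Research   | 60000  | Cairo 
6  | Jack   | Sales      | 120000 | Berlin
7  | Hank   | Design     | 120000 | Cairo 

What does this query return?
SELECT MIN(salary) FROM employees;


Salaries: 120000, 80000, 120000, 120000, 60000, 120000, 120000
MIN = 60000

60000


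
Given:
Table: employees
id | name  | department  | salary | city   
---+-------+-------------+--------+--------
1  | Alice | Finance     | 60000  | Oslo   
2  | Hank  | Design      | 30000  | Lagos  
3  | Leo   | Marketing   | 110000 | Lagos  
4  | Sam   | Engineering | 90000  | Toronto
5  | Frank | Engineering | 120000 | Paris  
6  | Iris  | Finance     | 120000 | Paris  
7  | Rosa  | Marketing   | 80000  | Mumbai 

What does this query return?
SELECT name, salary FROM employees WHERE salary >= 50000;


Filtering: salary >= 50000
Matching: 6 rows

6 rows:
Alice, 60000
Leo, 110000
Sam, 90000
Frank, 120000
Iris, 120000
Rosa, 80000


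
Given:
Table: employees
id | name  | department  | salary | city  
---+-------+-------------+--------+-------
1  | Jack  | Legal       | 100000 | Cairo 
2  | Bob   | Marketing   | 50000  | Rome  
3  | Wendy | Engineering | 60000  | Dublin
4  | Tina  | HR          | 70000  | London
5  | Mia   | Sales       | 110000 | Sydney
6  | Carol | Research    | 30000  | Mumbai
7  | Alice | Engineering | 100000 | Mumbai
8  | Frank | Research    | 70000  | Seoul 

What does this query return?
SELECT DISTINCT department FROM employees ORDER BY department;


All 'department' values (row order): Legal, Marketing, Engineering, HR, Sales, Research, Engineering, Research
Removing duplicates leaves 6 unique value(s).

6 values:
Engineering
HR
Legal
Marketing
Research
Sales


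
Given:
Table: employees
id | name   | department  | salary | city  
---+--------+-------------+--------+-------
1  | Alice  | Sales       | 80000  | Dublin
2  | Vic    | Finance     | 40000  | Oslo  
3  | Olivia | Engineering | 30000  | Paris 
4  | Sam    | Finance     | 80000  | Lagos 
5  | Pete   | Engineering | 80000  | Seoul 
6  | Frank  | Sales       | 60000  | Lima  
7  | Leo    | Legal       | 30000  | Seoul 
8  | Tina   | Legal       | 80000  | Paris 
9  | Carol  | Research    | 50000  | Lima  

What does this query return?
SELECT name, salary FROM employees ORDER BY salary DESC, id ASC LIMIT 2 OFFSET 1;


Sort by salary DESC (id ASC tiebreak), then skip 1 and take 2
Rows 2 through 3

2 rows:
Sam, 80000
Pete, 80000


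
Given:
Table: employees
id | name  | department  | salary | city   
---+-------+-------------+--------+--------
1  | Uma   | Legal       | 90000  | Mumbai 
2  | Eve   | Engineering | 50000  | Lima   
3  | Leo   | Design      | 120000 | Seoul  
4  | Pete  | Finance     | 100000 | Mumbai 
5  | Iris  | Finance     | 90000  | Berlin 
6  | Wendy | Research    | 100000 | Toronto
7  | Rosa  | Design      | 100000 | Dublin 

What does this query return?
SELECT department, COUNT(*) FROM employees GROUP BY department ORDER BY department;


Assigning each row to its department group:
  Uma -> Legal
  Eve -> Engineering
  Leo -> Design
  Pete -> Finance
  Iris -> Finance
  Wendy -> Research
  Rosa -> Design


5 groups:
Design, 2
Engineering, 1
Finance, 2
Legal, 1
Research, 1


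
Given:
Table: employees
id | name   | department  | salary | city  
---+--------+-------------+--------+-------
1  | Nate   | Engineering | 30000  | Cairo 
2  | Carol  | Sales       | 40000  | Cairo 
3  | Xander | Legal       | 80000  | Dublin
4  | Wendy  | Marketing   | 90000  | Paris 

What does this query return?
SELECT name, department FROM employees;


Projecting columns: name, department

4 rows:
Nate, Engineering
Carol, Sales
Xander, Legal
Wendy, Marketing


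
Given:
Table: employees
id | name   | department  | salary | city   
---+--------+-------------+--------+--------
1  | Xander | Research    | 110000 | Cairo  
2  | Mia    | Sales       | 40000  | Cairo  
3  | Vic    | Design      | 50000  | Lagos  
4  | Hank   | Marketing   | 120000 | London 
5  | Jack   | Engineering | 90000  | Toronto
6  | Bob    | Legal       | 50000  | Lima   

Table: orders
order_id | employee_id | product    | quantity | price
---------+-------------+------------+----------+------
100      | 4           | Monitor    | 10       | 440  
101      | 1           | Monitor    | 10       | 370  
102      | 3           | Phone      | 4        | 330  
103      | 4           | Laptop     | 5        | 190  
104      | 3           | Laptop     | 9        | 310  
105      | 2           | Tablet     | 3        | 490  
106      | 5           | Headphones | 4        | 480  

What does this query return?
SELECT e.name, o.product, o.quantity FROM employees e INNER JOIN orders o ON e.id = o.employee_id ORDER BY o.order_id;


Joining employees.id = orders.employee_id:
  employee Hank (id=4) -> order Monitor
  employee Xander (id=1) -> order Monitor
  employee Vic (id=3) -> order Phone
  employee Hank (id=4) -> order Laptop
  employee Vic (id=3) -> order Laptop
  employee Mia (id=2) -> order Tablet
  employee Jack (id=5) -> order Headphones


7 rows:
Hank, Monitor, 10
Xander, Monitor, 10
Vic, Phone, 4
Hank, Laptop, 5
Vic, Laptop, 9
Mia, Tablet, 3
Jack, Headphones, 4


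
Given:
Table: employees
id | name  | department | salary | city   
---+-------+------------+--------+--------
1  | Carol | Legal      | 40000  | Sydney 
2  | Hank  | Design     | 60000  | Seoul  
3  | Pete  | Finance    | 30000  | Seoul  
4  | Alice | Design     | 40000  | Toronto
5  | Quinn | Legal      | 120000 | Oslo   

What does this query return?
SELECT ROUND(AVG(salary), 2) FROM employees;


SUM(salary) = 290000
COUNT = 5
ROUND(AVG, 2) = ROUND(290000 / 5, 2) = 58000.0

58000.0


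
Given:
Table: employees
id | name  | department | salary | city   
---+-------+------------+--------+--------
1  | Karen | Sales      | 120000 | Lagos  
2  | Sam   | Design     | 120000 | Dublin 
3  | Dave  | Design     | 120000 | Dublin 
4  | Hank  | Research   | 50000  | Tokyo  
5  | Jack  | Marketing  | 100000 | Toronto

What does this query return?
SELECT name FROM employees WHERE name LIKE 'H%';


LIKE 'H%' matches names starting with 'H'
Matching: 1

1 rows:
Hank


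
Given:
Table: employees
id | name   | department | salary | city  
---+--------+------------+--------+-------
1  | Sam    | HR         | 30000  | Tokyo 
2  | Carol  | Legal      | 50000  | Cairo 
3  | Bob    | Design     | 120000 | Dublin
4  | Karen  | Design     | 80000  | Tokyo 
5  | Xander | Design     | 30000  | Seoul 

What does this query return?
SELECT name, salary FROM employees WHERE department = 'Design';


Filtering: department = 'Design'
Matching rows: 3

3 rows:
Bob, 120000
Karen, 80000
Xander, 30000


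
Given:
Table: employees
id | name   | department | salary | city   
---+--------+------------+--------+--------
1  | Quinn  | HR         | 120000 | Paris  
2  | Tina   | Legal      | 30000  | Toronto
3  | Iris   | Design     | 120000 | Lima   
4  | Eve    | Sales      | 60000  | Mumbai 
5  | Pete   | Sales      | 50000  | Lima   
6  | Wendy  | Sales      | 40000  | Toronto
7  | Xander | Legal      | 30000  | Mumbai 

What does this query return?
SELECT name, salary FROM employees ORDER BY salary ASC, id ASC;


Sorting by salary ASC, then id ASC for ties

7 rows:
Tina, 30000
Xander, 30000
Wendy, 40000
Pete, 50000
Eve, 60000
Quinn, 120000
Iris, 120000


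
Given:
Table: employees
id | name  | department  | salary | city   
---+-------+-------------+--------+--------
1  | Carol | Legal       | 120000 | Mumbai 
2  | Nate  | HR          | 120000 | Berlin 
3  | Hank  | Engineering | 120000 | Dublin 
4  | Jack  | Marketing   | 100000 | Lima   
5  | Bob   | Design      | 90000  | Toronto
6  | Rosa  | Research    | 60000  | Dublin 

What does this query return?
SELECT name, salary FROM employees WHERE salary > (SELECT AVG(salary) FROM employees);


Subquery: AVG(salary) = 101666.67
Filtering: salary > 101666.67
  Carol (120000) -> MATCH
  Nate (120000) -> MATCH
  Hank (120000) -> MATCH


3 rows:
Carol, 120000
Nate, 120000
Hank, 120000


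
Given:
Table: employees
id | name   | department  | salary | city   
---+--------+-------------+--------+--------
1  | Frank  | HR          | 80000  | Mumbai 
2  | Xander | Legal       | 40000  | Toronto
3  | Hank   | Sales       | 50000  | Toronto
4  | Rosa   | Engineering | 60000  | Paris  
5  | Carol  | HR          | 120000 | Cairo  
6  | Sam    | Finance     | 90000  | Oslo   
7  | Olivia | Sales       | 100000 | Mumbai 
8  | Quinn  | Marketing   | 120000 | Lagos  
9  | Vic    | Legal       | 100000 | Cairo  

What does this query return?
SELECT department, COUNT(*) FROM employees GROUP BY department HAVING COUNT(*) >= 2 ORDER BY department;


Groups with count >= 2:
  HR: 2 -> PASS
  Legal: 2 -> PASS
  Sales: 2 -> PASS
  Engineering: 1 -> filtered out
  Finance: 1 -> filtered out
  Marketing: 1 -> filtered out


3 groups:
HR, 2
Legal, 2
Sales, 2


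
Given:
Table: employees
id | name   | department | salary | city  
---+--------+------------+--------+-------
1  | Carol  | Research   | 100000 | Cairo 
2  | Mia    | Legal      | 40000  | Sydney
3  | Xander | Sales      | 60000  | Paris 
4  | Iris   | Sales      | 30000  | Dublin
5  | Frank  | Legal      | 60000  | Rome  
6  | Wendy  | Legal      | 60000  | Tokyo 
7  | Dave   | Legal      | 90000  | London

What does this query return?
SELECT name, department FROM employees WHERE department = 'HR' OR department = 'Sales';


Filtering: department = 'HR' OR 'Sales'
Matching: 2 rows

2 rows:
Xander, Sales
Iris, Sales


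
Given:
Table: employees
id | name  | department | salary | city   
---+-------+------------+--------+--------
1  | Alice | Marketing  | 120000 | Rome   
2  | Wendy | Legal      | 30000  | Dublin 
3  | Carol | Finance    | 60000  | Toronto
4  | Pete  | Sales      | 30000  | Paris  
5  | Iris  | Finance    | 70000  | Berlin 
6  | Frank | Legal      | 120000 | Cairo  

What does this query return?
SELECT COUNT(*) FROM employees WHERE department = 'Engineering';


Counting rows where department = 'Engineering'


0


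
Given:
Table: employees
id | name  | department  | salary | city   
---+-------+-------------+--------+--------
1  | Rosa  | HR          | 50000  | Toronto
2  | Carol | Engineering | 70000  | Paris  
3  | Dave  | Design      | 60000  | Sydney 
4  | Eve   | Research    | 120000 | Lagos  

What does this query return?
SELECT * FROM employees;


SELECT * returns all 4 rows with all columns

4 rows:
1, Rosa, HR, 50000, Toronto
2, Carol, Engineering, 70000, Paris
3, Dave, Design, 60000, Sydney
4, Eve, Research, 120000, Lagos


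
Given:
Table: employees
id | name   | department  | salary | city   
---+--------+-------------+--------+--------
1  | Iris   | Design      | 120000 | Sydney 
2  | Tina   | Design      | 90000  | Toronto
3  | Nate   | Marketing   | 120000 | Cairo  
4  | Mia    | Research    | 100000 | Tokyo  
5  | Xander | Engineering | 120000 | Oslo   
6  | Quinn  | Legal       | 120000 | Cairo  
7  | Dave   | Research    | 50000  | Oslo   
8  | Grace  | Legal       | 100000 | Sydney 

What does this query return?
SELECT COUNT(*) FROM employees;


COUNT(*) counts all rows

8


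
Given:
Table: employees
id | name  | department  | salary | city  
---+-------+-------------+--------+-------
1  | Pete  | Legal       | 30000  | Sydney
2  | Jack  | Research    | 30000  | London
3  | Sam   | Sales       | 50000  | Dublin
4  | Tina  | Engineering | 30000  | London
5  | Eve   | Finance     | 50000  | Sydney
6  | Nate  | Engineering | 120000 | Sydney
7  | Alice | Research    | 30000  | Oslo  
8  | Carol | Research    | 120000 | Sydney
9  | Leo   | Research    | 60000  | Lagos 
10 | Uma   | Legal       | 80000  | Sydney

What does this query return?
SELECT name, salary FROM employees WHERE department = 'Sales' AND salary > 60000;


Filtering: department = 'Sales' AND salary > 60000
Matching: 0 rows

Empty result set (0 rows)


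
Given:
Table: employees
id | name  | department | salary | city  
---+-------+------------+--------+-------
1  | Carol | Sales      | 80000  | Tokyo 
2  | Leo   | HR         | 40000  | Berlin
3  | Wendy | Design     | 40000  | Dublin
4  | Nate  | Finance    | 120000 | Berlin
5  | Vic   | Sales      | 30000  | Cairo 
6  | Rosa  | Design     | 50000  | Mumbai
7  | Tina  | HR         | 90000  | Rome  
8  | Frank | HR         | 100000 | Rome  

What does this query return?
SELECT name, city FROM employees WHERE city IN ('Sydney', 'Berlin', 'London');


Filtering: city IN ('Sydney', 'Berlin', 'London')
Matching: 2 rows

2 rows:
Leo, Berlin
Nate, Berlin


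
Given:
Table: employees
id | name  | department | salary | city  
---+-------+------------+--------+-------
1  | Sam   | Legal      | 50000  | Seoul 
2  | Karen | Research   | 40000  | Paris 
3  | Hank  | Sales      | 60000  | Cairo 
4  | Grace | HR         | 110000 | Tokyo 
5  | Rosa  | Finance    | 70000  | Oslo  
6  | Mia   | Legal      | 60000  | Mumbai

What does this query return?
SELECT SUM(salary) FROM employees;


SUM(salary) = 50000 + 40000 + 60000 + 110000 + 70000 + 60000 = 390000

390000


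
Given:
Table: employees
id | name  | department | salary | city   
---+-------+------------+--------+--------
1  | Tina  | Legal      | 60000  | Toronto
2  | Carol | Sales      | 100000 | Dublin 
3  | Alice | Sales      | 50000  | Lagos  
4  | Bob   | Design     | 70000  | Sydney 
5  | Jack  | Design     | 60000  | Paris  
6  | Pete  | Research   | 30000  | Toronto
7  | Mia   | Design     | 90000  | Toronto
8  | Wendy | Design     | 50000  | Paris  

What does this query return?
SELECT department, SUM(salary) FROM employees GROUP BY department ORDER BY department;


Summing salary within each department:
  Design: 70000 + 60000 + 90000 + 50000 = 270000
  Legal: 60000 = 60000
  Research: 30000 = 30000
  Sales: 100000 + 50000 = 150000


4 groups:
Design, 270000
Legal, 60000
Research, 30000
Sales, 150000


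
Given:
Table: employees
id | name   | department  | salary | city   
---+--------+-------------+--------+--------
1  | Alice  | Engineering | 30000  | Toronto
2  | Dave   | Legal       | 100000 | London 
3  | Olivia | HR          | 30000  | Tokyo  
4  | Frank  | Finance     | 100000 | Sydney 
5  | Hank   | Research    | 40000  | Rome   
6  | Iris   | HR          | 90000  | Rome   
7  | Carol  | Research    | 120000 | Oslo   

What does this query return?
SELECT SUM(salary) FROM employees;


SUM(salary) = 30000 + 100000 + 30000 + 100000 + 40000 + 90000 + 120000 = 510000

510000


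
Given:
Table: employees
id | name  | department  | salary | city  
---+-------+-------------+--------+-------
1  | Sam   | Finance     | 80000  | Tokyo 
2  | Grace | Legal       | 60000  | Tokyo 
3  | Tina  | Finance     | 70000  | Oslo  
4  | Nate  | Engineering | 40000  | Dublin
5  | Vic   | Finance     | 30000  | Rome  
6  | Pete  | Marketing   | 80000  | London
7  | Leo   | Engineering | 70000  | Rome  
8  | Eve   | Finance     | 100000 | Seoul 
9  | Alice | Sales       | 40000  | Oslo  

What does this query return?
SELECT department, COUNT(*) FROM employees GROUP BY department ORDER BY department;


Assigning each row to its department group:
  Sam -> Finance
  Grace -> Legal
  Tina -> Finance
  Nate -> Engineering
  Vic -> Finance
  Pete -> Marketing
  Leo -> Engineering
  Eve -> Finance
  Alice -> Sales


5 groups:
Engineering, 2
Finance, 4
Legal, 1
Marketing, 1
Sales, 1


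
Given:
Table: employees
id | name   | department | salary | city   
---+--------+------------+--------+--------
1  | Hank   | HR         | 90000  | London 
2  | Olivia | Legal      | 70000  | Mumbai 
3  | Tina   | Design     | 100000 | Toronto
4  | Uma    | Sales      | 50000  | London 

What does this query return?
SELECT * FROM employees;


SELECT * returns all 4 rows with all columns

4 rows:
1, Hank, HR, 90000, London
2, Olivia, Legal, 70000, Mumbai
3, Tina, Design, 100000, Toronto
4, Uma, Sales, 50000, London


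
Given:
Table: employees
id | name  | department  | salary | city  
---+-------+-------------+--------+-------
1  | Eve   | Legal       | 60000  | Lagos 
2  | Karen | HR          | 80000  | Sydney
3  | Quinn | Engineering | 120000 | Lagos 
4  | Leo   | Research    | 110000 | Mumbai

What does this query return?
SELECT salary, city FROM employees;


Projecting columns: salary, city

4 rows:
60000, Lagos
80000, Sydney
120000, Lagos
110000, Mumbai


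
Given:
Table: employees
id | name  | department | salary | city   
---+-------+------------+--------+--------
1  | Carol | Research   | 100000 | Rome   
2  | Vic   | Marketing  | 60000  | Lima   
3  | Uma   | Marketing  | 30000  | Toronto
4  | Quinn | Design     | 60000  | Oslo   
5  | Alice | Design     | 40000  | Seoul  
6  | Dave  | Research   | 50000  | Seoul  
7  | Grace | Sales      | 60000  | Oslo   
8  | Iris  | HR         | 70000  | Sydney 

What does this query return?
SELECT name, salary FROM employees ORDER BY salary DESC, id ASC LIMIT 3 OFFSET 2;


Sort by salary DESC (id ASC tiebreak), then skip 2 and take 3
Rows 3 through 5

3 rows:
Vic, 60000
Quinn, 60000
Grace, 60000


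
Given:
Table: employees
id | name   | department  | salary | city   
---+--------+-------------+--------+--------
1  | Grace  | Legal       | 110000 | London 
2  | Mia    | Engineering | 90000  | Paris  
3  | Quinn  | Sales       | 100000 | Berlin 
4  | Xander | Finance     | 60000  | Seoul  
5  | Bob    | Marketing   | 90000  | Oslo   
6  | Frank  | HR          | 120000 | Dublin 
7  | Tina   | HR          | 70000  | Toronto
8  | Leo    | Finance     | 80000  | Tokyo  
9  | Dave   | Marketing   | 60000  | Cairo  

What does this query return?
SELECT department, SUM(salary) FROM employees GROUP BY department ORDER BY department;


Summing salary within each department:
  Engineering: 90000 = 90000
  Finance: 60000 + 80000 = 140000
  HR: 120000 + 70000 = 190000
  Legal: 110000 = 110000
  Marketing: 90000 + 60000 = 150000
  Sales: 100000 = 100000


6 groups:
Engineering, 90000
Finance, 140000
HR, 190000
Legal, 110000
Marketing, 150000
Sales, 100000


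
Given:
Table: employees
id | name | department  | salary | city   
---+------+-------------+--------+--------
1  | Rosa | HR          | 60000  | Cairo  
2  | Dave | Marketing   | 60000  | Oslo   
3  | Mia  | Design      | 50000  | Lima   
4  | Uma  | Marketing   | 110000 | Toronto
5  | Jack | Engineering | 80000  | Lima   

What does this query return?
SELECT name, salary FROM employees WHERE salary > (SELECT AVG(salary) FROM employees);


Subquery: AVG(salary) = 72000.0
Filtering: salary > 72000.0
  Uma (110000) -> MATCH
  Jack (80000) -> MATCH


2 rows:
Uma, 110000
Jack, 80000


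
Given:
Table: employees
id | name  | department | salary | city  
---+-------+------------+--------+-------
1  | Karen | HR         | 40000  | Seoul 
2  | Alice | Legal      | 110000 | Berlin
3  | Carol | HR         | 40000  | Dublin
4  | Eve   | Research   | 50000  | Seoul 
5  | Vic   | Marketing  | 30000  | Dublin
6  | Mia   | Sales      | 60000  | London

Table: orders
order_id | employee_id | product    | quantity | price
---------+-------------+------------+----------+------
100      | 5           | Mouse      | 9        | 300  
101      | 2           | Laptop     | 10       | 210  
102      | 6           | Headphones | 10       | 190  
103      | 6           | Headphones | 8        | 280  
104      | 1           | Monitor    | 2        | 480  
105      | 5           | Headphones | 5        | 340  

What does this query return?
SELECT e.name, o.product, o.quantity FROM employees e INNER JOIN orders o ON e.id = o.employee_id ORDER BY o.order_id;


Joining employees.id = orders.employee_id:
  employee Vic (id=5) -> order Mouse
  employee Alice (id=2) -> order Laptop
  employee Mia (id=6) -> order Headphones
  employee Mia (id=6) -> order Headphones
  employee Karen (id=1) -> order Monitor
  employee Vic (id=5) -> order Headphones


6 rows:
Vic, Mouse, 9
Alice, Laptop, 10
Mia, Headphones, 10
Mia, Headphones, 8
Karen, Monitor, 2
Vic, Headphones, 5


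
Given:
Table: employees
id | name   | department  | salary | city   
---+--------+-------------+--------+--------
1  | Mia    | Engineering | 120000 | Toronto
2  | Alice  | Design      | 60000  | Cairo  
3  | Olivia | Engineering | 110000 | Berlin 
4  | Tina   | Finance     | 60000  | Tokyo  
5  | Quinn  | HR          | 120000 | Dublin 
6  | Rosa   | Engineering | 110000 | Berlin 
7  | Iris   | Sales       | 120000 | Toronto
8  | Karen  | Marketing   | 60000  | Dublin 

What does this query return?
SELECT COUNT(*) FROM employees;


COUNT(*) counts all rows

8


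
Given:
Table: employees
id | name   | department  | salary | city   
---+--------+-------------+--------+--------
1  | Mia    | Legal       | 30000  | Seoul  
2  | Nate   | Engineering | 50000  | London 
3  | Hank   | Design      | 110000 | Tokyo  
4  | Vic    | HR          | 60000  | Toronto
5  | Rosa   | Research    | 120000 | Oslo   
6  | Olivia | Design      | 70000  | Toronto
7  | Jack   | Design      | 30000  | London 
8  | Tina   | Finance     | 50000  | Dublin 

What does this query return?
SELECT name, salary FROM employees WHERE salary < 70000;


Filtering: salary < 70000
Matching: 5 rows

5 rows:
Mia, 30000
Nate, 50000
Vic, 60000
Jack, 30000
Tina, 50000
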